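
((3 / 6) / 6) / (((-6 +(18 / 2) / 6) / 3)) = -1 / 18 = -0.06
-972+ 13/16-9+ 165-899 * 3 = -56195/16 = -3512.19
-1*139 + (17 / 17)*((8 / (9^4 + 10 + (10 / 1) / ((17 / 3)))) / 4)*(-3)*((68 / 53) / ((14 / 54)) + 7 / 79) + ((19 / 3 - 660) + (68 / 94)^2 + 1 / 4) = -68745486413465153 / 86811042122364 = -791.90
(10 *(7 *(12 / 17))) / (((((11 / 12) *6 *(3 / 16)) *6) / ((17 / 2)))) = 2240 / 33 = 67.88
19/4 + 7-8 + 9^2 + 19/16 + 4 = 1439/16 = 89.94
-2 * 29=-58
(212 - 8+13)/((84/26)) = 403/6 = 67.17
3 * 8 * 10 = 240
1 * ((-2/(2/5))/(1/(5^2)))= -125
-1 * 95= -95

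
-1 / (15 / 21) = -7 / 5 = -1.40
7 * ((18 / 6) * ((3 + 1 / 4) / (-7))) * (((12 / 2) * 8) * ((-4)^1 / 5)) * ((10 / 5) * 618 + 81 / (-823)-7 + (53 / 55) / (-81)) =460096.30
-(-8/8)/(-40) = -1/40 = -0.02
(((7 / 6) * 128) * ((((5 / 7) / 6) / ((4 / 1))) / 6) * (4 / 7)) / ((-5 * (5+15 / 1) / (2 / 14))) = -0.00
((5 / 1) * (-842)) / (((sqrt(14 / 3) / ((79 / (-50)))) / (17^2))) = 9611851 * sqrt(42) / 70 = 889884.49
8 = 8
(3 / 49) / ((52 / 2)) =3 / 1274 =0.00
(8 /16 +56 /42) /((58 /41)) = 451 /348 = 1.30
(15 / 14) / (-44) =-15 / 616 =-0.02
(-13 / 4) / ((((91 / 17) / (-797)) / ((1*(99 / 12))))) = 447117 / 112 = 3992.12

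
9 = 9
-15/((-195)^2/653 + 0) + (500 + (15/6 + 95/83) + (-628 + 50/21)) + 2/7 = -51316243/420810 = -121.95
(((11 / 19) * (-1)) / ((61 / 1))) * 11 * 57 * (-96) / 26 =17424 / 793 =21.97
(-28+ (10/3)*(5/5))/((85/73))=-5402/255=-21.18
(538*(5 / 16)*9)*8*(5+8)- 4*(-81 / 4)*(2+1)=157608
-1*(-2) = 2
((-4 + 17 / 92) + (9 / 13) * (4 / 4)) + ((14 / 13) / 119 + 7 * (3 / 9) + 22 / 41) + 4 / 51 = -137971 / 833612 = -0.17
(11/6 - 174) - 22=-1165/6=-194.17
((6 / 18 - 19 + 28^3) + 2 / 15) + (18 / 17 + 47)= 5605289 / 255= 21981.53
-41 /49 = -0.84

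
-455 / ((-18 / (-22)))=-5005 / 9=-556.11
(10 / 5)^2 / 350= 2 / 175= 0.01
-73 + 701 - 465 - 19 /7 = 1122 /7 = 160.29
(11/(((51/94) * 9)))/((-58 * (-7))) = 517/93177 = 0.01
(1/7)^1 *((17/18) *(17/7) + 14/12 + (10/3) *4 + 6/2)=1247/441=2.83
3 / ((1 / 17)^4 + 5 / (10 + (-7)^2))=14783217 / 417664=35.39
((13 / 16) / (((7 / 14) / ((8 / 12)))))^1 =1.08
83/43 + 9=470/43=10.93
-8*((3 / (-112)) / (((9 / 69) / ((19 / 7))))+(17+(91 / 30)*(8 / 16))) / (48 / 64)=-422402 / 2205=-191.57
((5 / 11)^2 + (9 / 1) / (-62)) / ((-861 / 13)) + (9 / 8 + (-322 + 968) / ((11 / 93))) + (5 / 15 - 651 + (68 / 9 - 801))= 311488177541 / 77510664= 4018.65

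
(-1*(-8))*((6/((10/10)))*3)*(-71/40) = -1278/5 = -255.60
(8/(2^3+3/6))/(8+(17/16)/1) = 256/2465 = 0.10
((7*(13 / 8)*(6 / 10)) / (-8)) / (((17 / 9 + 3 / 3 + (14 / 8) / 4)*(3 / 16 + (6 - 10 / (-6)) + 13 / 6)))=-2268 / 88615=-0.03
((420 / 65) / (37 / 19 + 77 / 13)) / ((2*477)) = 133 / 154548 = 0.00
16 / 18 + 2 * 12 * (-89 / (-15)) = 6448 / 45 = 143.29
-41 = -41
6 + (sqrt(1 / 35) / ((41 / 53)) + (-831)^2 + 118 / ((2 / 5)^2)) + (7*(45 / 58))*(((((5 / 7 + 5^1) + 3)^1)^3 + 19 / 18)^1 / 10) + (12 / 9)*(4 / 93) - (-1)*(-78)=53*sqrt(35) / 1435 + 2193485634421 / 3171672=691586.75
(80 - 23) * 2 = 114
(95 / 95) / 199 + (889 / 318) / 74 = 200443 / 4682868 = 0.04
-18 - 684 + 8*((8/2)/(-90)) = -31606/45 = -702.36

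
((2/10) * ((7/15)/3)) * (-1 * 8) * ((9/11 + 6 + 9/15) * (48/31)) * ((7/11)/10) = -426496/2344375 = -0.18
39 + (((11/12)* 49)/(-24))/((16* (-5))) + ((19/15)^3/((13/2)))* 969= 341.99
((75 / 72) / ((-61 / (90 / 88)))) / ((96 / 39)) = -4875 / 687104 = -0.01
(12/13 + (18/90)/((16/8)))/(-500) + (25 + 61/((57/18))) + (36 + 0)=99122473/1235000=80.26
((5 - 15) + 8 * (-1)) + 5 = -13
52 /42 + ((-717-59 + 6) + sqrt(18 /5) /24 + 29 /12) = -64373 /84 + sqrt(10) /40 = -766.27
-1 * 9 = -9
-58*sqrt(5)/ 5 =-25.94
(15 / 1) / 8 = 15 / 8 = 1.88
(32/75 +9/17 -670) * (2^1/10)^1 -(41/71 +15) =-149.39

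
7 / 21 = 1 / 3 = 0.33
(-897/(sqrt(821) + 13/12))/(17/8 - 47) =-1119456/42381745 + 1033344*sqrt(821)/42381745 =0.67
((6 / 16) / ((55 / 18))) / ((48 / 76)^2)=1083 / 3520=0.31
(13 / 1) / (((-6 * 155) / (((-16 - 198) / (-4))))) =-1391 / 1860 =-0.75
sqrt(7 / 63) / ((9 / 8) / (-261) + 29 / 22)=2552 / 10059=0.25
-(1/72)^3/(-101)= 1/37698048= 0.00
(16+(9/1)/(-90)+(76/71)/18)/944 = 101981/6032160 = 0.02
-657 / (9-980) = 657 / 971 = 0.68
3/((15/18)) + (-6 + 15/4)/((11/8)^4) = 217458/73205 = 2.97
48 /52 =12 /13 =0.92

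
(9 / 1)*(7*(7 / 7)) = 63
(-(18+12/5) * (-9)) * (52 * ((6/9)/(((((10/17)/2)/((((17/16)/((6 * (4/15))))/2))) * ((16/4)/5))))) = 574821/64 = 8981.58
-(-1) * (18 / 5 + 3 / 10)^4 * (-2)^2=2313441 / 2500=925.38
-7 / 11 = -0.64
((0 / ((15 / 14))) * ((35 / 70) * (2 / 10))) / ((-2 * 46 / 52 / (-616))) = 0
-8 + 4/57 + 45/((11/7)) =12983/627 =20.71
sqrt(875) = 5 * sqrt(35) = 29.58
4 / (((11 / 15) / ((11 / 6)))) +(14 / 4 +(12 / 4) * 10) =87 / 2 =43.50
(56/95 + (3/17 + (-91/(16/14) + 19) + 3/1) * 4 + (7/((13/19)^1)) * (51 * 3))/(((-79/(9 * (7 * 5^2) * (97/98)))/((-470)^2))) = -13524019928989875/2322047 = -5824180100.14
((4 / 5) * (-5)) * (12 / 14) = -24 / 7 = -3.43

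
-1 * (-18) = 18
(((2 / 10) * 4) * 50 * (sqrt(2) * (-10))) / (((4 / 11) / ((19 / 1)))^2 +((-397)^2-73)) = -1092025 * sqrt(2) / 430083127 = -0.00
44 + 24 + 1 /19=1293 /19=68.05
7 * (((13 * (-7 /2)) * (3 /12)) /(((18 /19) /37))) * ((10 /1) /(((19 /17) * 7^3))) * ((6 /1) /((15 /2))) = -8177 /126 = -64.90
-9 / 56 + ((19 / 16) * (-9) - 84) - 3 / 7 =-10671 / 112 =-95.28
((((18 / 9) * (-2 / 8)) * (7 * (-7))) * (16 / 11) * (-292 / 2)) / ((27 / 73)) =-4177936 / 297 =-14067.12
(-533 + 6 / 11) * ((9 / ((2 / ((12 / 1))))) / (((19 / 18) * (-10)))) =2846502 / 1045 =2723.93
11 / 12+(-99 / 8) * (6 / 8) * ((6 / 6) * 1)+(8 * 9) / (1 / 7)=47581 / 96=495.64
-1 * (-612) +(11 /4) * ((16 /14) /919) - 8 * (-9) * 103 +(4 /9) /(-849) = 394612893854 /49154553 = 8028.00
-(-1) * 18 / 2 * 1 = 9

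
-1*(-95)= 95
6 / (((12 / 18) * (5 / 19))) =171 / 5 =34.20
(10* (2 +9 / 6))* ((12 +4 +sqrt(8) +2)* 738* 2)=103320* sqrt(2) +929880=1075996.55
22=22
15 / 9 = 5 / 3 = 1.67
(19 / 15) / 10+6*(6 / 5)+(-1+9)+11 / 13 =31537 / 1950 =16.17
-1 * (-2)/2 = 1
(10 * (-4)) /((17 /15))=-35.29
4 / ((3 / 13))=52 / 3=17.33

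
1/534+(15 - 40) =-25.00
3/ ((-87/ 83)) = -83/ 29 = -2.86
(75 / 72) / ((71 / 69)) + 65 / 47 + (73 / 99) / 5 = 33601583 / 13214520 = 2.54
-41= -41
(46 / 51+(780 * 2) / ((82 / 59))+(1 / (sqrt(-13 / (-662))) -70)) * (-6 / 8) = -550634 / 697 -3 * sqrt(8606) / 52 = -795.36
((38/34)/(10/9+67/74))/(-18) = -703/22831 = -0.03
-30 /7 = -4.29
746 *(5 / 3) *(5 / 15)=3730 / 9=414.44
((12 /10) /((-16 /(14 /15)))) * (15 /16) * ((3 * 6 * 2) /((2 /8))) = -189 /20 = -9.45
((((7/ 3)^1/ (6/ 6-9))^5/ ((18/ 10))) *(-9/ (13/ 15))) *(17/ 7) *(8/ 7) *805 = 117348875/ 4313088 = 27.21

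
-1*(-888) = 888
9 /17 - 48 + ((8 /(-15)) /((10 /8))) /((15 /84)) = -317857 /6375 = -49.86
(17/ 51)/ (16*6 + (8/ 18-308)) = -0.00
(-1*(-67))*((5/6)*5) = 1675/6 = 279.17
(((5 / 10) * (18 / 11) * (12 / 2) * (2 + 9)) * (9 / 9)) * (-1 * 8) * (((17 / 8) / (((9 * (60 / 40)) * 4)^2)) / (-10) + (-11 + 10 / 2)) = 1399697 / 540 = 2592.03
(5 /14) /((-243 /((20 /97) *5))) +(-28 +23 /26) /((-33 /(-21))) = -814331695 /47189142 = -17.26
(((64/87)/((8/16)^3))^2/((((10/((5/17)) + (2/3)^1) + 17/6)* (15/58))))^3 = 1152921504606846976/25315067478515625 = 45.54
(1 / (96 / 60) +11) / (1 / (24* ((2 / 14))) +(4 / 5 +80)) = 1395 / 9731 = 0.14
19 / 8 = 2.38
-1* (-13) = 13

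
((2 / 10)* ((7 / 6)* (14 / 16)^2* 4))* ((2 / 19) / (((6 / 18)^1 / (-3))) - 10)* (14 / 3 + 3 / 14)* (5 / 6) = -130585 / 4104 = -31.82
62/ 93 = 2/ 3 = 0.67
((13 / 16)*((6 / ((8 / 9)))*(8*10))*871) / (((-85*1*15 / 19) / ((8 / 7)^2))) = -30979728 / 4165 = -7438.11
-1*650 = -650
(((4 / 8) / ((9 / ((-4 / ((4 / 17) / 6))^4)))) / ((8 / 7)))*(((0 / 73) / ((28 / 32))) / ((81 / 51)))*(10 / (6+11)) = 0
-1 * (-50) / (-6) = -8.33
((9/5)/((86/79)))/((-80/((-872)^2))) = -16894782/1075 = -15716.08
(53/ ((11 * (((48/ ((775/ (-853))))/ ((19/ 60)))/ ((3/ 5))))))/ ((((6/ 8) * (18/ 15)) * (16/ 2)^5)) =-156085/ 265647292416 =-0.00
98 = 98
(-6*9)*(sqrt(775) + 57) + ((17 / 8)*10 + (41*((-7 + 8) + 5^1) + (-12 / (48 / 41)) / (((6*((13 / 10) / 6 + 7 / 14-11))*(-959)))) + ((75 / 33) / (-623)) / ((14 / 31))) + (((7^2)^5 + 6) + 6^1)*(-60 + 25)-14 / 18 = -1443230140870099886545 / 145977863724-270*sqrt(31) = -9886638449.83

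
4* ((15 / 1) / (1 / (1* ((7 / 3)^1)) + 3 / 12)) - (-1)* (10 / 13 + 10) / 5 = 22372 / 247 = 90.57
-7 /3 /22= -7 /66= -0.11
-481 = -481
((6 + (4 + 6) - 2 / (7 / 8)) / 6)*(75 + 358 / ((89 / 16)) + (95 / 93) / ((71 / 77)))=1320768704 / 4113669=321.07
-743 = -743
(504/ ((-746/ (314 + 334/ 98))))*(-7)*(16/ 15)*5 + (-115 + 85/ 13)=38294358/ 4849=7897.37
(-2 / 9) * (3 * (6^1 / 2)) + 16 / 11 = -6 / 11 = -0.55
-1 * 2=-2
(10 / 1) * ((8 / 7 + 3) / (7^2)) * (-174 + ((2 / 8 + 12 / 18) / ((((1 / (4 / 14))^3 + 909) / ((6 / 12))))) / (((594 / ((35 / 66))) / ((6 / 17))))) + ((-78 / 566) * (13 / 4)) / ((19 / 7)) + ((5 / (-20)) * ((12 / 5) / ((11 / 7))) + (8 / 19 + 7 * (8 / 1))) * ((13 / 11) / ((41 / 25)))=-8204598518660959937 / 76753328538727764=-106.90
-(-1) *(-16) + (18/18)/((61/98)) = -878/61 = -14.39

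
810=810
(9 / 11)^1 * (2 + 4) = 54 / 11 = 4.91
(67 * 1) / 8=67 / 8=8.38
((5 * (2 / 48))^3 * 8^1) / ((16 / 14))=875 / 13824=0.06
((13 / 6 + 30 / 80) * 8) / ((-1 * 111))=-61 / 333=-0.18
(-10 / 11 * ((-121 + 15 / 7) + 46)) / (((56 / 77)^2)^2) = 1697025 / 7168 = 236.75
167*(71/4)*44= 130427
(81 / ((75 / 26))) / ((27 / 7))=182 / 25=7.28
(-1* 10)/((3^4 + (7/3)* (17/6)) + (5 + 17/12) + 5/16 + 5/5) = -1440/13729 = -0.10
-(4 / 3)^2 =-16 / 9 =-1.78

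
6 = 6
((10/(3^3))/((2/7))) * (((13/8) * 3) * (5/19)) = 2275/1368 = 1.66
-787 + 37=-750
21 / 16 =1.31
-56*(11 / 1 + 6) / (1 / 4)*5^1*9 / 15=-11424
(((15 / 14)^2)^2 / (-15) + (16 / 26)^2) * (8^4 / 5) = 483391744 / 2028845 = 238.26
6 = 6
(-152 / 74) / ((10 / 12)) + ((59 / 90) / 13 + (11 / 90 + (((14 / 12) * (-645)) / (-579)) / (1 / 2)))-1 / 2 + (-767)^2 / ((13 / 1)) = 75617169137 / 1670994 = 45252.81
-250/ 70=-25/ 7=-3.57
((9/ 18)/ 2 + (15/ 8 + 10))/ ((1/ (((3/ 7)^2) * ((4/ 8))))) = 873/ 784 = 1.11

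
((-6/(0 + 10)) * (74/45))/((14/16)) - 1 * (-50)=25658/525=48.87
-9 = -9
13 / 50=0.26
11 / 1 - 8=3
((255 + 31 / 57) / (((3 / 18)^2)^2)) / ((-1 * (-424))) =786564 / 1007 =781.10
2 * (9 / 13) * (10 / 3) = 60 / 13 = 4.62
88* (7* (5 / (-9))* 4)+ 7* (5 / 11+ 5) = -1330.71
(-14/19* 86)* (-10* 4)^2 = -1926400/19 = -101389.47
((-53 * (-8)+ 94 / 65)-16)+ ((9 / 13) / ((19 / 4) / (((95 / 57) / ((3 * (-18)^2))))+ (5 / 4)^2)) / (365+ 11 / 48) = 103457706081994 / 252677195615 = 409.45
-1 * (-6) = 6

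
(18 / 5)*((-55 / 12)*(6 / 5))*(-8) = 158.40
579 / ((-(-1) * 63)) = 193 / 21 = 9.19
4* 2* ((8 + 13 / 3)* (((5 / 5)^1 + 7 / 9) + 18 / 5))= 71632 / 135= 530.61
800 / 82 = 400 / 41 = 9.76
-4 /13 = -0.31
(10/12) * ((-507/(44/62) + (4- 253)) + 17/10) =-26447/33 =-801.42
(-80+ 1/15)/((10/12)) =-2398/25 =-95.92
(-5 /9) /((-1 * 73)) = 5 /657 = 0.01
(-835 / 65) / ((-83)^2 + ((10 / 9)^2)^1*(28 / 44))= -148797 / 79804387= -0.00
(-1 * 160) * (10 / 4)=-400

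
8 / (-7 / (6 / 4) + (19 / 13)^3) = -52728 / 10181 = -5.18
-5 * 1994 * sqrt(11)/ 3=-11022.25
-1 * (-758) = 758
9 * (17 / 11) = 153 / 11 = 13.91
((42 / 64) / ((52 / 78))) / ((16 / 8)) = 63 / 128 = 0.49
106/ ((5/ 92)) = 9752/ 5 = 1950.40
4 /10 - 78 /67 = -256 /335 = -0.76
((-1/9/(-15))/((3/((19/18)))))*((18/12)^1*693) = 1463/540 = 2.71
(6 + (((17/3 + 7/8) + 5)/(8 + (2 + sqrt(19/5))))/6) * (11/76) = 2361887/2632032 - 3047 * sqrt(95)/5264064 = 0.89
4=4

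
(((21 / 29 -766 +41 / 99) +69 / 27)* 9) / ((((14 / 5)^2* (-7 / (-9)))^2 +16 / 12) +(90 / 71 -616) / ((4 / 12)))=7866580831875 / 2070403941034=3.80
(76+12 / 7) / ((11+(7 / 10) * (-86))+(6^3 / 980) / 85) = -202300 / 128067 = -1.58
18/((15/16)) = 96/5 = 19.20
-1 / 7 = -0.14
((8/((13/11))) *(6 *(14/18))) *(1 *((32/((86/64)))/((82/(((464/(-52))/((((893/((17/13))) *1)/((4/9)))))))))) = -4975624192/93389401521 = -0.05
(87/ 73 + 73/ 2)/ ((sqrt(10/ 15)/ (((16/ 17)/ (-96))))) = -0.45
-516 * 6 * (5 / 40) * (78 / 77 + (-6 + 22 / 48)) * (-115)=-124154115 / 616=-201548.89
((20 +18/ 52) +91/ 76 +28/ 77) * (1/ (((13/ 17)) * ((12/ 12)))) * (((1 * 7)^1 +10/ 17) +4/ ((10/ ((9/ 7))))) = 1147817427/ 4944940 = 232.12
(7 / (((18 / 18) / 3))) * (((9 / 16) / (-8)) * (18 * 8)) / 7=-243 / 8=-30.38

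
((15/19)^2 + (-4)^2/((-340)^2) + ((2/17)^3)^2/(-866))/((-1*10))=-29401560812449/471626977887125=-0.06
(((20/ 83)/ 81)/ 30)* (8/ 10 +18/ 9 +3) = 58/ 100845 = 0.00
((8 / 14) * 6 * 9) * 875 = 27000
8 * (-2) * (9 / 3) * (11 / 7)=-75.43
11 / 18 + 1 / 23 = 271 / 414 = 0.65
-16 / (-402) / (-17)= -8 / 3417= -0.00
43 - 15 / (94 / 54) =1616 / 47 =34.38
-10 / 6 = -5 / 3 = -1.67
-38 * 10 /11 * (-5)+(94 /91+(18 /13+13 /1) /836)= 13220293 /76076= 173.78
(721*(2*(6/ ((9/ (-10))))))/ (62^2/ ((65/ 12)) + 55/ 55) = -267800/ 19797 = -13.53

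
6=6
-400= -400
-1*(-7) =7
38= 38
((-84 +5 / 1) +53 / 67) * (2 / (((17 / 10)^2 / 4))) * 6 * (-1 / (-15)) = -1676800 / 19363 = -86.60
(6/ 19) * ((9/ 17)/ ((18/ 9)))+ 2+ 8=3257/ 323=10.08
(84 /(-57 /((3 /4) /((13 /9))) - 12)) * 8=-756 /137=-5.52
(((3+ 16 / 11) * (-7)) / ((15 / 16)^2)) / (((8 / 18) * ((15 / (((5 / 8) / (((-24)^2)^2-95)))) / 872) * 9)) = -6976 / 7179975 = -0.00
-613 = -613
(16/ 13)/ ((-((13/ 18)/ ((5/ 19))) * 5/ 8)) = -2304/ 3211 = -0.72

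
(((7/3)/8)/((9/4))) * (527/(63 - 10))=3689/2862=1.29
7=7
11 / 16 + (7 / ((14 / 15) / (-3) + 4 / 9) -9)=707 / 16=44.19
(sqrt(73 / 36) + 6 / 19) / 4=3 / 38 + sqrt(73) / 24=0.43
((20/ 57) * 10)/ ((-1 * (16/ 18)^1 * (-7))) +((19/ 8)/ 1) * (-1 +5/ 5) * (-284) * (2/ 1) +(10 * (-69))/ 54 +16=4532/ 1197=3.79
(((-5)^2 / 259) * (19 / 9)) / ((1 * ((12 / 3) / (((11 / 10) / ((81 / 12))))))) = 1045 / 125874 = 0.01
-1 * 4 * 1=-4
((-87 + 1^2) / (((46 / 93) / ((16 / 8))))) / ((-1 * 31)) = 11.22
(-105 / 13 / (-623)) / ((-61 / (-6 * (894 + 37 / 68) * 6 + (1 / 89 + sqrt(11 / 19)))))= 730860180 / 106783001-15 * sqrt(209) / 1340963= 6.84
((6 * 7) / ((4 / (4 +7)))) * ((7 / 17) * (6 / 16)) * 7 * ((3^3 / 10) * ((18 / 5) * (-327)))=-2698257177 / 6800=-396802.53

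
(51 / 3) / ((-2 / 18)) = -153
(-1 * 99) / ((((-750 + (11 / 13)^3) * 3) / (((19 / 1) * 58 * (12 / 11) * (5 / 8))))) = 54474615 / 1646419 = 33.09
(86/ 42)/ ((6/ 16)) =344/ 63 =5.46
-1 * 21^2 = -441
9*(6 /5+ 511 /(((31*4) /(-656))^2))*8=4948203312 /4805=1029802.98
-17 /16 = -1.06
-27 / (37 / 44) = -32.11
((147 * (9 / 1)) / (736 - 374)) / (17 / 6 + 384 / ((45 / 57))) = 19845 / 2656537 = 0.01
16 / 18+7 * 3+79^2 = 56366 / 9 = 6262.89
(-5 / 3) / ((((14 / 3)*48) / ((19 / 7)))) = -95 / 4704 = -0.02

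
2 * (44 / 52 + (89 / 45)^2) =250496 / 26325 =9.52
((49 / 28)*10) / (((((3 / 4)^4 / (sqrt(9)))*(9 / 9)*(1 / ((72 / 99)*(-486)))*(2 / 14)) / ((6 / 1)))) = -2463185.45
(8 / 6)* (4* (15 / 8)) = 10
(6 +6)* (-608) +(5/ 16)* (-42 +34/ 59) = -7308.94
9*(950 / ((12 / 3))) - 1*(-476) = 5227 / 2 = 2613.50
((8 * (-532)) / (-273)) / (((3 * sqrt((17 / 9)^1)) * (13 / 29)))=17632 * sqrt(17) / 8619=8.43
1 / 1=1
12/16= 3/4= 0.75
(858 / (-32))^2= 184041 / 256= 718.91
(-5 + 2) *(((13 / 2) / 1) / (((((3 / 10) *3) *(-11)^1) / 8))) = 520 / 33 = 15.76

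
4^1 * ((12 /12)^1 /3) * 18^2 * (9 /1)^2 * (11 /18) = 21384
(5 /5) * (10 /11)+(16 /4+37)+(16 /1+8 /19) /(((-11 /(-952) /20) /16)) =95056439 /209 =454815.50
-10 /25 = -2 /5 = -0.40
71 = 71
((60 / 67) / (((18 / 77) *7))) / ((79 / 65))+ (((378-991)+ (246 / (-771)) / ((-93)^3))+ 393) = -240224196418064 / 1094167631457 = -219.55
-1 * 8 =-8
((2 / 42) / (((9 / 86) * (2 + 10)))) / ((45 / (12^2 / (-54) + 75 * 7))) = 67381 / 153090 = 0.44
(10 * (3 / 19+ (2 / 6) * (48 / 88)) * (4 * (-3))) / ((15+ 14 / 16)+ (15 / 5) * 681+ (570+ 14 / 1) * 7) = -13632 / 2055515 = -0.01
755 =755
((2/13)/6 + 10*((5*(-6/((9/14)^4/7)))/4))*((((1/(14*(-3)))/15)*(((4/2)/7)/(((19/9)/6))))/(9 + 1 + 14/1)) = 87395671/529385220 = 0.17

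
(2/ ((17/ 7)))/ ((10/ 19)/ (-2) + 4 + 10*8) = 266/ 27047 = 0.01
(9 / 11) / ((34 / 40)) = 180 / 187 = 0.96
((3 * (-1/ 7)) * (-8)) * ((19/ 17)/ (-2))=-228/ 119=-1.92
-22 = -22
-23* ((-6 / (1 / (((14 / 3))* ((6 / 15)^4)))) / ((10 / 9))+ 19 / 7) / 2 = -1041049 / 43750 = -23.80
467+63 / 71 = 33220 / 71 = 467.89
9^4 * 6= 39366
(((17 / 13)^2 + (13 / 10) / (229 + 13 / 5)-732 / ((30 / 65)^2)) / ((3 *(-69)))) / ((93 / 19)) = 274646653 / 81020628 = 3.39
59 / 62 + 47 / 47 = 121 / 62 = 1.95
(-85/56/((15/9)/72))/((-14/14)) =459/7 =65.57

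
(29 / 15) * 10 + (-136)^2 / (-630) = -3158 / 315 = -10.03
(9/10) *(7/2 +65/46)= 1017/230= 4.42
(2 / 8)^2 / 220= 1 / 3520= 0.00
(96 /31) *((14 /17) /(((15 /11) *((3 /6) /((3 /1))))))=29568 /2635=11.22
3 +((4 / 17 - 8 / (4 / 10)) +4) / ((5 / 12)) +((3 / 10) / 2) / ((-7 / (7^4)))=-29337 / 340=-86.29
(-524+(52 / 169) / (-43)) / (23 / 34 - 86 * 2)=1991856 / 651235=3.06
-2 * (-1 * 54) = 108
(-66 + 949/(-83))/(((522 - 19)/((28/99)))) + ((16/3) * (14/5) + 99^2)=202852773583/20665755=9815.89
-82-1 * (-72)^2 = -5266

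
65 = 65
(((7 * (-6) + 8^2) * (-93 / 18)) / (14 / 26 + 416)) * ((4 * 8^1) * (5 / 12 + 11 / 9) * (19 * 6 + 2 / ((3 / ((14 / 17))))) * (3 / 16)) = -763978787 / 2485485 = -307.38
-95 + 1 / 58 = -5509 / 58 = -94.98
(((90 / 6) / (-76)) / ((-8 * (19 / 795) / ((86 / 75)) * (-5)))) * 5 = -6837 / 5776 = -1.18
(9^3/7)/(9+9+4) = 729/154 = 4.73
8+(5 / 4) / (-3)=91 / 12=7.58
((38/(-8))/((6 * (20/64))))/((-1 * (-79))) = -38/1185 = -0.03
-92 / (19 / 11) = -1012 / 19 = -53.26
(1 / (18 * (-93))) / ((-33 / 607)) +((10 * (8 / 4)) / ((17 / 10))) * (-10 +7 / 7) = -99425281 / 939114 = -105.87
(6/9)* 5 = 10/3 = 3.33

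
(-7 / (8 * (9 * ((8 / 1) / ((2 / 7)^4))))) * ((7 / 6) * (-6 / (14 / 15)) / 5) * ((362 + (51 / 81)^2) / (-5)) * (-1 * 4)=37741 / 1071630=0.04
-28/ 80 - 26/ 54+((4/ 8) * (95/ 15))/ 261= -4277/ 5220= -0.82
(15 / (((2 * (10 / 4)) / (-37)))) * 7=-777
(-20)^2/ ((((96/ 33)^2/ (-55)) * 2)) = -166375/ 128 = -1299.80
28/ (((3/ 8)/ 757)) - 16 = 169520/ 3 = 56506.67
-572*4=-2288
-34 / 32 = -17 / 16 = -1.06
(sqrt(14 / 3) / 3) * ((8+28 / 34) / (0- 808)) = -0.01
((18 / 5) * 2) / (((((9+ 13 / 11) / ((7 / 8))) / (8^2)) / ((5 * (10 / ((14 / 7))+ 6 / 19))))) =19998 / 19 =1052.53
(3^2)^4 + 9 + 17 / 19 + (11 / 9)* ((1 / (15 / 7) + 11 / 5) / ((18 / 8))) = 30344509 / 4617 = 6572.34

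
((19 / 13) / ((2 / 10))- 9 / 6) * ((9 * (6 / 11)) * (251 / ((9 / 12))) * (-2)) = -2728872 / 143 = -19083.02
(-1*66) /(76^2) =-33 /2888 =-0.01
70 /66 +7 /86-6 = -13787 /2838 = -4.86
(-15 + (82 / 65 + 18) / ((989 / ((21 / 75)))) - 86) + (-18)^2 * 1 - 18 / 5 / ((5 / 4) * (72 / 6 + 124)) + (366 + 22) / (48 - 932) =6080189673 / 27321125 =222.55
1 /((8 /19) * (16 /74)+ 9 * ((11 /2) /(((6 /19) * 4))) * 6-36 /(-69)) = 129352 /30493153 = 0.00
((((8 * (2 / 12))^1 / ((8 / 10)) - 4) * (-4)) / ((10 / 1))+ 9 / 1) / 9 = 149 / 135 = 1.10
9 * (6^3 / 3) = 648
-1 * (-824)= 824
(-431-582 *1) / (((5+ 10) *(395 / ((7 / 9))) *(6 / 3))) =-7091 / 106650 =-0.07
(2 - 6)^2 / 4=4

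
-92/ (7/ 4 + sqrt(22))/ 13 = 2576/ 3939 - 1472 * sqrt(22)/ 3939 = -1.10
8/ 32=1/ 4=0.25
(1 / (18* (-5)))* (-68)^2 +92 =1828 / 45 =40.62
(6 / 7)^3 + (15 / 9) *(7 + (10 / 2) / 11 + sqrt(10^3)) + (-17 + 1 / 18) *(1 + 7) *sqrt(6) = -1220 *sqrt(6) / 9 + 147758 / 11319 + 50 *sqrt(10) / 3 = -266.28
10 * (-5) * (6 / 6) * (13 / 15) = -130 / 3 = -43.33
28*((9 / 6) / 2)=21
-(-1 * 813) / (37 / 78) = 63414 / 37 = 1713.89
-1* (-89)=89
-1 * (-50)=50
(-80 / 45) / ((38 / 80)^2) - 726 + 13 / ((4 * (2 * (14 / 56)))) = -4726511 / 6498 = -727.38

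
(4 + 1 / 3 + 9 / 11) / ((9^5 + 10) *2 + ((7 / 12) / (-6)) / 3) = 720 / 16508723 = 0.00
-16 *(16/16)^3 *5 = -80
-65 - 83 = -148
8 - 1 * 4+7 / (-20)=73 / 20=3.65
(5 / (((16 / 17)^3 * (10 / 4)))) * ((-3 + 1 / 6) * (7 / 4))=-584647 / 49152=-11.89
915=915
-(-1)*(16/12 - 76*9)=-682.67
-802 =-802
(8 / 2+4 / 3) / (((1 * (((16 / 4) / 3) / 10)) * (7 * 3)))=1.90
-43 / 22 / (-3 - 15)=43 / 396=0.11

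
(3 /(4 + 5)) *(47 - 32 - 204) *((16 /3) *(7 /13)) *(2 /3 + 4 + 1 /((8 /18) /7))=-48020 /13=-3693.85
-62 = -62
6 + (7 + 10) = 23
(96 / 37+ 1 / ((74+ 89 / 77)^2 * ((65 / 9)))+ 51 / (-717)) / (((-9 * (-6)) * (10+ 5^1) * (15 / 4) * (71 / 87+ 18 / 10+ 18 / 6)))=313045103728076 / 2116196185058516925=0.00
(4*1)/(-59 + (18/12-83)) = -8/281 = -0.03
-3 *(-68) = 204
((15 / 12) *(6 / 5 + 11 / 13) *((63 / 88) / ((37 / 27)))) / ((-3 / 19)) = -8.46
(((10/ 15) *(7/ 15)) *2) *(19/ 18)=266/ 405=0.66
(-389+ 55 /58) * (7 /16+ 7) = -2886.13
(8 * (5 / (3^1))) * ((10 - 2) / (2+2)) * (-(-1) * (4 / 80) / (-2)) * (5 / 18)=-5 / 27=-0.19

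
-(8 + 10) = -18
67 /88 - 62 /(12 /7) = -9347 /264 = -35.41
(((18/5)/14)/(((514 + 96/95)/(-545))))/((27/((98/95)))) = -763/73389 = -0.01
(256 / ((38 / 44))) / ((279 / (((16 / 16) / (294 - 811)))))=-512 / 249147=-0.00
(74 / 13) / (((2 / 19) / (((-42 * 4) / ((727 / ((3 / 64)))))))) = -44289 / 75608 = -0.59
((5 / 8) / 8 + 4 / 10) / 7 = 153 / 2240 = 0.07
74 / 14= 37 / 7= 5.29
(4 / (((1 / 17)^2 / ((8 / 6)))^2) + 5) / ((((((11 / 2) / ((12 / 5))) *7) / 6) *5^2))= 12218032 / 1375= 8885.84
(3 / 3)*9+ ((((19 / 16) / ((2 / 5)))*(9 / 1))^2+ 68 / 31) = 725.09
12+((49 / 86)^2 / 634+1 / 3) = 173502571 / 14067192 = 12.33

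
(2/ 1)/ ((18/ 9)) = 1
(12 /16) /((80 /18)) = 27 /160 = 0.17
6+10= 16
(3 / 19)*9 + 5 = 122 / 19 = 6.42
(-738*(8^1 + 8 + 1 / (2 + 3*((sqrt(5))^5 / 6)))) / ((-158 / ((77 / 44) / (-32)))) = -16058511 / 3929776 - 64575*sqrt(5) / 15719104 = -4.10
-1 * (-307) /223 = 307 /223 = 1.38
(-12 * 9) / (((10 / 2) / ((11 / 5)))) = -1188 / 25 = -47.52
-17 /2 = -8.50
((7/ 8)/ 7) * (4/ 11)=1/ 22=0.05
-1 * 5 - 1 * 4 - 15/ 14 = -141/ 14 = -10.07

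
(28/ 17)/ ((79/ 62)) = 1736/ 1343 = 1.29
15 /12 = 5 /4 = 1.25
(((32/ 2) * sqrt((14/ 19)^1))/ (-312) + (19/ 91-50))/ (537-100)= -197/ 1729-2 * sqrt(266)/ 323817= -0.11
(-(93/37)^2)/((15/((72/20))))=-51894/34225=-1.52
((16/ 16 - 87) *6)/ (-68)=129/ 17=7.59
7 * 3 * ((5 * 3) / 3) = 105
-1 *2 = -2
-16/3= -5.33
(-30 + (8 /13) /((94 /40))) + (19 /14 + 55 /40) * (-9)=-1858867 /34216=-54.33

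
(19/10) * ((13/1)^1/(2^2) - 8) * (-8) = 361/5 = 72.20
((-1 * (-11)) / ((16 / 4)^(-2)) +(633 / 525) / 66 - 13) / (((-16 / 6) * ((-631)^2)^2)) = -1882861 / 4882791203166800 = -0.00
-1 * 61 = -61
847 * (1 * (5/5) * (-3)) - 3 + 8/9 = -22888/9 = -2543.11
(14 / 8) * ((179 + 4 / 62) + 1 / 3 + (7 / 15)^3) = 314.12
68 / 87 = 0.78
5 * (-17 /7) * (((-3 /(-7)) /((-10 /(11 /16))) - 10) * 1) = 190961 /1568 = 121.79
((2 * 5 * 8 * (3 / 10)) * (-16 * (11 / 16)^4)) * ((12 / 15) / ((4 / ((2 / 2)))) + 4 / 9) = -424589 / 7680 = -55.29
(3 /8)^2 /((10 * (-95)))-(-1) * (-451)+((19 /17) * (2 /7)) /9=-29365376039 /65116800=-450.96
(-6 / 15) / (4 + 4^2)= -1 / 50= -0.02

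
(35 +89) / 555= 124 / 555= 0.22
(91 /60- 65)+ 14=-2969 /60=-49.48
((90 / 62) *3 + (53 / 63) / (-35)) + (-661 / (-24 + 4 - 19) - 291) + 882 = 612.28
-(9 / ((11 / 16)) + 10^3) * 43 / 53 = -479192 / 583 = -821.94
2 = 2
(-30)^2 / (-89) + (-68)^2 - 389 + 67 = 381978 / 89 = 4291.89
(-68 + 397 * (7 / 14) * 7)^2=1746362.25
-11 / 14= -0.79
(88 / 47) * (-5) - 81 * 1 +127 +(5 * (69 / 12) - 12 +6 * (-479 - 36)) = -570883 / 188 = -3036.61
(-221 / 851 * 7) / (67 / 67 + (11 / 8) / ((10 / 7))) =-0.93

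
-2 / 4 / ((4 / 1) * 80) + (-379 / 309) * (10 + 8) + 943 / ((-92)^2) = -33306729 / 1516160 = -21.97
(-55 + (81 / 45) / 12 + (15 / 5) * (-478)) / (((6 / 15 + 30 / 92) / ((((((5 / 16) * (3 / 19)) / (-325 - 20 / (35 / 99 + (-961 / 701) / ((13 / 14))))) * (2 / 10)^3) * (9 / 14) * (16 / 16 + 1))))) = 2675962899621 / 789895085564000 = 0.00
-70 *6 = -420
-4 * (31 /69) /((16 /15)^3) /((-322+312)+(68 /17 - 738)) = 0.00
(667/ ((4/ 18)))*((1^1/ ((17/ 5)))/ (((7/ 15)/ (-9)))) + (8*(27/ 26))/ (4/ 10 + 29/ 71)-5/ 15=-6475404149/ 380562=-17015.37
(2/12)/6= 1/36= 0.03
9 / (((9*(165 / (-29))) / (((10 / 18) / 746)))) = -29 / 221562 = -0.00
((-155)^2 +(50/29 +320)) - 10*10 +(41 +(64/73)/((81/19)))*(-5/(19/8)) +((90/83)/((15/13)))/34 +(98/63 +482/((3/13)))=120675616518976/4597126893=26250.23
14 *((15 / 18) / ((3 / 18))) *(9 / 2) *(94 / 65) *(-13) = -5922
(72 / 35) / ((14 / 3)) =108 / 245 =0.44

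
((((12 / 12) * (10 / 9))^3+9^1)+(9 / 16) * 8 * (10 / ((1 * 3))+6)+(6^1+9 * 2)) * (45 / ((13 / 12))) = 1113500 / 351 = 3172.36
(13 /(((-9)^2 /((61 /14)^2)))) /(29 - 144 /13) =628849 /3699108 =0.17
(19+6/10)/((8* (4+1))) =0.49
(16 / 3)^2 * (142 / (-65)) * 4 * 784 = -113999872 / 585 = -194871.58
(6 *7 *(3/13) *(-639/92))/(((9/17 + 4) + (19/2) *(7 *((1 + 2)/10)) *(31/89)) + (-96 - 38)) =609088410/1108544593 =0.55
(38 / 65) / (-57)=-2 / 195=-0.01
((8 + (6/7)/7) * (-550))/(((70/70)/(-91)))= 2845700/7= 406528.57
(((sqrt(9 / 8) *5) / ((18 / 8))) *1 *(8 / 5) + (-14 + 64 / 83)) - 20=-2758 / 83 + 8 *sqrt(2) / 3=-29.46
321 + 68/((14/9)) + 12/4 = 2574/7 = 367.71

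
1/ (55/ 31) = 31/ 55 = 0.56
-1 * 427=-427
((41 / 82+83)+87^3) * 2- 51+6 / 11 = 14488348 / 11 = 1317122.55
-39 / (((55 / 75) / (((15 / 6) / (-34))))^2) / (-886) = 219375 / 495720544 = 0.00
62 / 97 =0.64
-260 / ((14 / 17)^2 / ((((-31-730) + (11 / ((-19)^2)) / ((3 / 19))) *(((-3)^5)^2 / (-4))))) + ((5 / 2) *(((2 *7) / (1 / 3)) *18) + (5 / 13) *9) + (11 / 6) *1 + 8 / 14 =-156335022982358 / 36309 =-4305682419.85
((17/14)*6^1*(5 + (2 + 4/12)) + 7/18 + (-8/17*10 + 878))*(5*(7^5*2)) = 23840405365/153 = 155819642.91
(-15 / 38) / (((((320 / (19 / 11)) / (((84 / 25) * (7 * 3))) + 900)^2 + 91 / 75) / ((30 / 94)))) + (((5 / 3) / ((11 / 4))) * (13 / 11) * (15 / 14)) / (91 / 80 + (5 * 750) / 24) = 6989687597476175459125 / 1433546645224757421052926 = 0.00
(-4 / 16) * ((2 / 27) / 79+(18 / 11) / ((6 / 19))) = -121603 / 93852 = -1.30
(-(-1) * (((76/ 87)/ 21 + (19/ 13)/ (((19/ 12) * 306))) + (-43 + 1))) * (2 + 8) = -169402000/ 403767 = -419.55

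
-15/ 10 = -3/ 2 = -1.50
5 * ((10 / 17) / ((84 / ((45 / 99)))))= 125 / 7854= 0.02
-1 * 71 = -71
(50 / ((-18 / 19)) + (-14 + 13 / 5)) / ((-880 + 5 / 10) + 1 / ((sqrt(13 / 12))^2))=75088 / 1027935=0.07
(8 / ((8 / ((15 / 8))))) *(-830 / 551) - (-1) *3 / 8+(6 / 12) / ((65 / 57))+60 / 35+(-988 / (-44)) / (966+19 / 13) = -0.27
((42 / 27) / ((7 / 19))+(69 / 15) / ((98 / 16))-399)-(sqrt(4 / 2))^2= -873239 / 2205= -396.03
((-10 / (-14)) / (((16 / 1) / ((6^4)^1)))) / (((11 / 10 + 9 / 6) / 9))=18225 / 91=200.27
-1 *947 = -947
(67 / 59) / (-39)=-67 / 2301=-0.03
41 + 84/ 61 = 2585/ 61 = 42.38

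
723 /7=103.29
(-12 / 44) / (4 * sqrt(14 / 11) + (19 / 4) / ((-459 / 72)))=-7803 * sqrt(154) / 1558535 - 2907 / 283370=-0.07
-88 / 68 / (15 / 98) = -8.45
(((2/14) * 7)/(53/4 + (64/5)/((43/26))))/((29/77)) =6020/47589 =0.13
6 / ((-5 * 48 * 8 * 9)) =-1 / 2880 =-0.00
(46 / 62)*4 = 92 / 31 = 2.97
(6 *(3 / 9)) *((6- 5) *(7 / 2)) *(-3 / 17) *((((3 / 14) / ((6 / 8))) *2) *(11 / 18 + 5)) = -202 / 51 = -3.96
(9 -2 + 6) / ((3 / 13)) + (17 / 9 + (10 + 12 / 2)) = 668 / 9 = 74.22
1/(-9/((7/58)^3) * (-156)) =343/273937248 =0.00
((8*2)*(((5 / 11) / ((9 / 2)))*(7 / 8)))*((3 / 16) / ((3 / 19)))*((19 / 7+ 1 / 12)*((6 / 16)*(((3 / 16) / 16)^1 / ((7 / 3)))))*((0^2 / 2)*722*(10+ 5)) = 0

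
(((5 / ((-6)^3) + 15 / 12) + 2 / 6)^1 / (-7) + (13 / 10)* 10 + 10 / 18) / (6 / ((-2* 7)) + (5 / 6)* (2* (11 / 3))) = 2.35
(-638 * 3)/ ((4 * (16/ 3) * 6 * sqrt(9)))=-319/ 64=-4.98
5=5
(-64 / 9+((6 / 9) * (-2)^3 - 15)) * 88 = -21736 / 9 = -2415.11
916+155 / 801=733871 / 801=916.19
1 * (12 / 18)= 2 / 3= 0.67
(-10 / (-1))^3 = 1000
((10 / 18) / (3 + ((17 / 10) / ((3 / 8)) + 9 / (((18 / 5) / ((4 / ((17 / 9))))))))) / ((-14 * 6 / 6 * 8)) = -425 / 1099056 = -0.00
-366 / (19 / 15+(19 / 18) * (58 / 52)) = -856440 / 5719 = -149.75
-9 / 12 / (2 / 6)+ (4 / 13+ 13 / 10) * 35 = 2809 / 52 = 54.02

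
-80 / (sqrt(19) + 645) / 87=-0.00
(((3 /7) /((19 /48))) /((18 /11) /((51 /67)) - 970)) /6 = -1122 /6017851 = -0.00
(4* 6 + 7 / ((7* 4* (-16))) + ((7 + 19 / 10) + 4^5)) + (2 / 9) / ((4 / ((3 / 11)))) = 11160859 / 10560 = 1056.90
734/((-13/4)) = -2936/13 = -225.85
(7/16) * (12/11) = 21/44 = 0.48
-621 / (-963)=69 / 107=0.64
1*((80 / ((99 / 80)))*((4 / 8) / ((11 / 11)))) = 3200 / 99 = 32.32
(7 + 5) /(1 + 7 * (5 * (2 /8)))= 16 /13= 1.23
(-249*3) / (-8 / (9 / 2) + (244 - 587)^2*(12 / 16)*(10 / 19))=-255474 / 15882007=-0.02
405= 405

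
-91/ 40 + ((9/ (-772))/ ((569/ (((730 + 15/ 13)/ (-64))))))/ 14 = -58200825203/ 25582968320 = -2.27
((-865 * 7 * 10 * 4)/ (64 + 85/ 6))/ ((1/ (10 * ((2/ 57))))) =-1384000/ 1273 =-1087.20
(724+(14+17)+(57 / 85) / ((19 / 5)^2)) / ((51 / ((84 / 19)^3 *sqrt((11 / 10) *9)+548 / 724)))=33411560 / 2981613+14454865152 *sqrt(110) / 37662769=4036.50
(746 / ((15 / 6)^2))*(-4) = -11936 / 25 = -477.44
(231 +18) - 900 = -651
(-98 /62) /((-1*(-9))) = -0.18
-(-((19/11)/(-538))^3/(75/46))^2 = -24887271049/60410481935136613761690000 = -0.00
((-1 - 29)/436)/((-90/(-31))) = -31/1308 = -0.02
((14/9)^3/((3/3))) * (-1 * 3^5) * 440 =-1207360/3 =-402453.33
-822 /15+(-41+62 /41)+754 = 135241 /205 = 659.71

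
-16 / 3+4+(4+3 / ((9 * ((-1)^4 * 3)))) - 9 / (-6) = 77 / 18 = 4.28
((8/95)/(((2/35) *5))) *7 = 196/95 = 2.06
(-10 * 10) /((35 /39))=-780 /7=-111.43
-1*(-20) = 20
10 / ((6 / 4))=6.67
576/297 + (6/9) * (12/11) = 2.67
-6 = -6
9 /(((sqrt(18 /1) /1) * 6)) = sqrt(2) /4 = 0.35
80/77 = 1.04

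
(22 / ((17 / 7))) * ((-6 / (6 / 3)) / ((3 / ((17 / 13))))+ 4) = 5390 / 221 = 24.39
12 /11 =1.09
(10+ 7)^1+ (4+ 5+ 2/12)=157/6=26.17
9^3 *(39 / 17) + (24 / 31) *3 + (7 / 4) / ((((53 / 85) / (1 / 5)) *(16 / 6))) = 1497052299 / 893792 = 1674.94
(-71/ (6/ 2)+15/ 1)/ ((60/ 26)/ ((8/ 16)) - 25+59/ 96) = 10816/ 24673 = 0.44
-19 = -19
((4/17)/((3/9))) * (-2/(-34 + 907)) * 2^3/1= -64/4947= -0.01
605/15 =121/3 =40.33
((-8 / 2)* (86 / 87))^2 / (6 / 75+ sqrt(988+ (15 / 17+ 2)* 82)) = -50292800 / 49231357029+ 36980000* sqrt(353838) / 49231357029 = 0.45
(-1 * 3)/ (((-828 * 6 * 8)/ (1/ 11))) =1/ 145728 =0.00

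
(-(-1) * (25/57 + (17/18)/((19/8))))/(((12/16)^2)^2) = 36608/13851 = 2.64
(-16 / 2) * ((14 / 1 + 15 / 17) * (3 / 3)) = -2024 / 17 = -119.06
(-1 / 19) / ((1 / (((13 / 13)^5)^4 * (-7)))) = 0.37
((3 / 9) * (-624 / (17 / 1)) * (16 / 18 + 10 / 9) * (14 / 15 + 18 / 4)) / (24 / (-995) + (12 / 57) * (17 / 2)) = -75.31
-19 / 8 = -2.38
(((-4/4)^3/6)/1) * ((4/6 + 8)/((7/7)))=-13/9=-1.44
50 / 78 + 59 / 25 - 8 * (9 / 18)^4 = 4877 / 1950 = 2.50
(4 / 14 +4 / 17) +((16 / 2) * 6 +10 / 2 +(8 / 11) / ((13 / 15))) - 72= -300177 / 17017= -17.64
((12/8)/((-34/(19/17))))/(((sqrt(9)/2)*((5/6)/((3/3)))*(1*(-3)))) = 19/1445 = 0.01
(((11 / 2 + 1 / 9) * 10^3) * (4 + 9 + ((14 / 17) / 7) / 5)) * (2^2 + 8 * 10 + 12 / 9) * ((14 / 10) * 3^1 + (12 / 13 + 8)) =18085237760 / 221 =81833655.02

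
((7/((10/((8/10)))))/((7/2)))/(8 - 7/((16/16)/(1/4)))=16/625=0.03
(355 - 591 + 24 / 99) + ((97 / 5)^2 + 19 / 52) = 6047519 / 42900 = 140.97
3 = 3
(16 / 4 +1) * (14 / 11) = 70 / 11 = 6.36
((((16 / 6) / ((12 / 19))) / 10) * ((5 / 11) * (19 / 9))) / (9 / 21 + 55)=2527 / 345708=0.01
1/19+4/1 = 77/19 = 4.05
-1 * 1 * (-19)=19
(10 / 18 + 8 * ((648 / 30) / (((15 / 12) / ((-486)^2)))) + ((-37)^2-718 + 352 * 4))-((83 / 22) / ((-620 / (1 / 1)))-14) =20042907719687 / 613800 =32653808.60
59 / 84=0.70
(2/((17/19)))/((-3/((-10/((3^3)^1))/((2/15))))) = 950/459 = 2.07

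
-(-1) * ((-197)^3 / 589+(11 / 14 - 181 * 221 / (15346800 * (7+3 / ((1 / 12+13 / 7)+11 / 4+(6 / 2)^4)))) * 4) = -742502554725726511 / 57216288899700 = -12977.12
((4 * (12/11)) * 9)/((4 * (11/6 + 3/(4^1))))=1296/341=3.80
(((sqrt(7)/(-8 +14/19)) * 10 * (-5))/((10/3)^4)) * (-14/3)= -1197 * sqrt(7)/4600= -0.69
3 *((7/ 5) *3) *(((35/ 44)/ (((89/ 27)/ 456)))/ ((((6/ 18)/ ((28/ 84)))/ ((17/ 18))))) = 1281987/ 979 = 1309.49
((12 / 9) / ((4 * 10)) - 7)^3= -9129329 / 27000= -338.12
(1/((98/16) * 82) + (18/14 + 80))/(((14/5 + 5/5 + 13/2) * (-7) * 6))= -0.19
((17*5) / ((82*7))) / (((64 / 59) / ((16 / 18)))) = 5015 / 41328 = 0.12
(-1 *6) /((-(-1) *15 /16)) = -32 /5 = -6.40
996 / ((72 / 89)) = 7387 / 6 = 1231.17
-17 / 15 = -1.13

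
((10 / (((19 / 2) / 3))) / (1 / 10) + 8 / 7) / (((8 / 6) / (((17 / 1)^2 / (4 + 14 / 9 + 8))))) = 4244832 / 8113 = 523.21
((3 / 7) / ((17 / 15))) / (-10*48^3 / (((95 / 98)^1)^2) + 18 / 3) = -27075 / 84261532138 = -0.00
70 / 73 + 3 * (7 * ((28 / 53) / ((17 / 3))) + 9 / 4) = 2543239 / 263092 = 9.67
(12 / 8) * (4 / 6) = 1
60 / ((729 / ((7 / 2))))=70 / 243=0.29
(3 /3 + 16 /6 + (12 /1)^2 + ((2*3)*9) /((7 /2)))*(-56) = -27400 /3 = -9133.33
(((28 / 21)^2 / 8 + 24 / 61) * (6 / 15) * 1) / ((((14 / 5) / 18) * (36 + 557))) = 0.00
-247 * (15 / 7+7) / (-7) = 15808 / 49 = 322.61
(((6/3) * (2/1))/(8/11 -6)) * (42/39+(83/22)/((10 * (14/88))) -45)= 415932/13195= 31.52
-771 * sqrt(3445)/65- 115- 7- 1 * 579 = -701- 771 * sqrt(3445)/65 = -1397.20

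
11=11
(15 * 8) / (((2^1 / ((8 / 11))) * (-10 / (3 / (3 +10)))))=-144 / 143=-1.01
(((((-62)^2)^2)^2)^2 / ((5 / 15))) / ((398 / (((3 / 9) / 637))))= 23836200853411766725131665408 / 126763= 188037525566701377571780.90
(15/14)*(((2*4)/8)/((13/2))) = 15/91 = 0.16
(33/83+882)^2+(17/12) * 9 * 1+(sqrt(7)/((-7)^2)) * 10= 10 * sqrt(7)/49+21456155823/27556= 778638.80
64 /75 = 0.85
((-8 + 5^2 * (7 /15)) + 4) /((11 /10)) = 230 /33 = 6.97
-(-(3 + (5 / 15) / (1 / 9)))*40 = 240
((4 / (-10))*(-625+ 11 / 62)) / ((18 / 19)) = 245347 / 930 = 263.81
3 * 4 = 12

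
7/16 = 0.44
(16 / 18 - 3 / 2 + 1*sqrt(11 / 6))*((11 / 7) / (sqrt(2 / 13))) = -121*sqrt(26) / 252 + 11*sqrt(429) / 42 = 2.98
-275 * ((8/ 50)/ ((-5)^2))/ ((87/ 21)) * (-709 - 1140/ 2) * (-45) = -3545388/ 145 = -24450.95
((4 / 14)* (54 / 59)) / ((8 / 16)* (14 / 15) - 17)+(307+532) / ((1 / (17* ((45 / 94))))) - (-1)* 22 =4121935537 / 601741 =6850.02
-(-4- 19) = 23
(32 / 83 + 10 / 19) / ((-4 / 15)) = -10785 / 3154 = -3.42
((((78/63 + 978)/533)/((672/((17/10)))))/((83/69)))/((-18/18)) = -2010131/520250640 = -0.00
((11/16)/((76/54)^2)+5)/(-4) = -123539/92416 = -1.34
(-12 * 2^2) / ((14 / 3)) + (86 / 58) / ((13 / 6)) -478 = -1286780 / 2639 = -487.60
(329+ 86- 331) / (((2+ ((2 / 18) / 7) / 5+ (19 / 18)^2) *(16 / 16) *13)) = 952560 / 459563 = 2.07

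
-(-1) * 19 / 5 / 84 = 19 / 420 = 0.05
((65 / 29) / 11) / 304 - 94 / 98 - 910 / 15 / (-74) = -73154273 / 527452464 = -0.14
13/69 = 0.19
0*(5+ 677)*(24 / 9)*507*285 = 0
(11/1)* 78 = 858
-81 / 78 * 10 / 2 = -135 / 26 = -5.19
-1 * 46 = -46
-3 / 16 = -0.19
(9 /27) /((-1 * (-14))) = 1 /42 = 0.02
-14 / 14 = -1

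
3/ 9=1/ 3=0.33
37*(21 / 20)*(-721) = -560217 / 20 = -28010.85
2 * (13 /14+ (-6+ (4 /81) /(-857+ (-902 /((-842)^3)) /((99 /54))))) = -735538494987913 /72517055831577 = -10.14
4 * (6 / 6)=4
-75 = -75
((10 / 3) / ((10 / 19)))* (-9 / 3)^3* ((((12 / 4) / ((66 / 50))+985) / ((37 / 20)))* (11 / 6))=-6190200 / 37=-167302.70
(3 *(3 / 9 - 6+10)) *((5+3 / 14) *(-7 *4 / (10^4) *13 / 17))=-12337 / 85000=-0.15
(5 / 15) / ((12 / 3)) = 0.08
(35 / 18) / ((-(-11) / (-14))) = -245 / 99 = -2.47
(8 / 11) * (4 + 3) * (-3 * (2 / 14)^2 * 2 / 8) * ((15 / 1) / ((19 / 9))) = -0.55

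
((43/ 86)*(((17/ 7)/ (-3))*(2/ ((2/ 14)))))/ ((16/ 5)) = -85/ 48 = -1.77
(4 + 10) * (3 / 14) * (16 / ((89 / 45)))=2160 / 89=24.27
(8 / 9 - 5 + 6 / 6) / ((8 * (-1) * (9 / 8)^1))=28 / 81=0.35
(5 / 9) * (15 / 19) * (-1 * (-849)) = 372.37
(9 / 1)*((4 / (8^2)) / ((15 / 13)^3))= 0.37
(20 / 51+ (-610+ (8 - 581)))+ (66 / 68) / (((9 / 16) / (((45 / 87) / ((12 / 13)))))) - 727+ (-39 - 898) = -1402901 / 493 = -2845.64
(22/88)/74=1/296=0.00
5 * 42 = 210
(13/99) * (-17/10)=-0.22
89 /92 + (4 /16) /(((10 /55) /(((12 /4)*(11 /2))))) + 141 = 60593 /368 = 164.65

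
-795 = -795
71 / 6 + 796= 4847 / 6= 807.83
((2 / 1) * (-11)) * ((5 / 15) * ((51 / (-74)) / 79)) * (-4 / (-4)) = 187 / 2923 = 0.06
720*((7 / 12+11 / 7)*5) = 54300 / 7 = 7757.14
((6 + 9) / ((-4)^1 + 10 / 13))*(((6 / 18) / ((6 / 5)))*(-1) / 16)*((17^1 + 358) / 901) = 40625 / 1210944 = 0.03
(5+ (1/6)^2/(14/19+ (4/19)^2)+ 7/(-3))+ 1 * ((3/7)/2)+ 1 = 278323/71064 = 3.92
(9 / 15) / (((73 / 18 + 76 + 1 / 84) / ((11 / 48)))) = 693 / 403540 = 0.00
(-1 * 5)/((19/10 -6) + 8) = -50/39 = -1.28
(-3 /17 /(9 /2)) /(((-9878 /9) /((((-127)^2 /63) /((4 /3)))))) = 16129 /2350964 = 0.01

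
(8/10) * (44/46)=88/115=0.77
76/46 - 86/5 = -1788/115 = -15.55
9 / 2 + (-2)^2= 8.50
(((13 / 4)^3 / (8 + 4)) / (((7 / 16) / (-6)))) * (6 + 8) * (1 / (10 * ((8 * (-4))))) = 2197 / 1280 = 1.72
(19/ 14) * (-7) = -19/ 2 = -9.50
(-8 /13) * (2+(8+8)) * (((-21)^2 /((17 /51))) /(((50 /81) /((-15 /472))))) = 2893401 /3835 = 754.47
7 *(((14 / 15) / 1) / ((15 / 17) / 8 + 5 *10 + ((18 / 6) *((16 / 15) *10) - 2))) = 13328 / 163425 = 0.08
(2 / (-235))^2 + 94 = 5191154 / 55225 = 94.00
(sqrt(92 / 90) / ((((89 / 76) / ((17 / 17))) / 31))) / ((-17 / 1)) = -1.57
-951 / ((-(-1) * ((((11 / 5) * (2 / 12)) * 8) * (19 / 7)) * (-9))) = 11095 / 836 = 13.27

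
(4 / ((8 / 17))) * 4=34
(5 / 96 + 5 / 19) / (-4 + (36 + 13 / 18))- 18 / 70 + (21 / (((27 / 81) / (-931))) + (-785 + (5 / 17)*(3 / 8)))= -6332439282803 / 106538320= -59438.14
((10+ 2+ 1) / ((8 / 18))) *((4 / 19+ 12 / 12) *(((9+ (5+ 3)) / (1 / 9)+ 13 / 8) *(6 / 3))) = 3328767 / 304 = 10949.89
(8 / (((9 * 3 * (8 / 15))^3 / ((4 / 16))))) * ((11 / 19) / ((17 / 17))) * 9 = 1375 / 393984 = 0.00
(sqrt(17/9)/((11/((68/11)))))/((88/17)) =0.15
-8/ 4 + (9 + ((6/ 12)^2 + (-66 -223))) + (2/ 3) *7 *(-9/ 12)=-1141/ 4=-285.25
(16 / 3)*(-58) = -928 / 3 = -309.33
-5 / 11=-0.45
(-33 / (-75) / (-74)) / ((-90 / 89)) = 979 / 166500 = 0.01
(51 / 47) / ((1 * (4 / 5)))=255 / 188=1.36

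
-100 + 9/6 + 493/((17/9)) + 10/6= 985/6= 164.17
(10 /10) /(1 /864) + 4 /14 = 6050 /7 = 864.29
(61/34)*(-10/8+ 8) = 1647/136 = 12.11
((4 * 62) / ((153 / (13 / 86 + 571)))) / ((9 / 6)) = 4060504 / 6579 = 617.19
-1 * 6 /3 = -2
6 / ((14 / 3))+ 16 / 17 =265 / 119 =2.23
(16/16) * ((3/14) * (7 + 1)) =12/7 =1.71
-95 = -95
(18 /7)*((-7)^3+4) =-871.71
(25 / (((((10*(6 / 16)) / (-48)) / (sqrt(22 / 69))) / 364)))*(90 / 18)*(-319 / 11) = 16889600*sqrt(1518) / 69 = 9536876.51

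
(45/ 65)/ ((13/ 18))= 0.96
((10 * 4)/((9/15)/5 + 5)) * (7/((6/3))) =875/32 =27.34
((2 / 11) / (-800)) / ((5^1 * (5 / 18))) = -9 / 55000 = -0.00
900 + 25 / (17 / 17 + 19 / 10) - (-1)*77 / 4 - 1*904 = 2769 / 116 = 23.87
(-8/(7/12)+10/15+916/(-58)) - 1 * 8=-22436/609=-36.84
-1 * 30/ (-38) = 15/ 19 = 0.79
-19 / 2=-9.50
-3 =-3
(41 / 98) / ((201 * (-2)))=-41 / 39396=-0.00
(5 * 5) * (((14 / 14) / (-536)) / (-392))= 25 / 210112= 0.00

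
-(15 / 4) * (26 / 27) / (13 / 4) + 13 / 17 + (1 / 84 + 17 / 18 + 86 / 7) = 18415 / 1428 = 12.90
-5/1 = -5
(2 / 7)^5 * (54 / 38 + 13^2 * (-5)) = -512896 / 319333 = -1.61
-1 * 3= -3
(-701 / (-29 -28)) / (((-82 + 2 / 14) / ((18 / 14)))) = -701 / 3629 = -0.19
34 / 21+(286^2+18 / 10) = 8588939 / 105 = 81799.42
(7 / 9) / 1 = 0.78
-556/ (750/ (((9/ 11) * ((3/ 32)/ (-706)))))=1251/ 15532000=0.00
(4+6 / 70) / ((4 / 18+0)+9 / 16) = 20592 / 3955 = 5.21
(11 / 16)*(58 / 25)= 319 / 200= 1.60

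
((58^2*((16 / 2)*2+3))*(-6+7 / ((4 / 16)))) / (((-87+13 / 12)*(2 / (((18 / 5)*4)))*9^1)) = -13093.17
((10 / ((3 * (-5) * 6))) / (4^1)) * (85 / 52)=-85 / 1872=-0.05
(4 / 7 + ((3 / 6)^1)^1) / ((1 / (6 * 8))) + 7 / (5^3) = 45049 / 875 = 51.48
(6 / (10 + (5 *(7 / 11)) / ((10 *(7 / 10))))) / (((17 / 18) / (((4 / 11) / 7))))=0.03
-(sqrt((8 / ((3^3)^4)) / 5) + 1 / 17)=-1 / 17 - 2 * sqrt(10) / 3645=-0.06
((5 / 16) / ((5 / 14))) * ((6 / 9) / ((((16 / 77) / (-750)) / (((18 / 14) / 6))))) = -28875 / 64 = -451.17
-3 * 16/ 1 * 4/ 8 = -24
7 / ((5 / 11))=77 / 5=15.40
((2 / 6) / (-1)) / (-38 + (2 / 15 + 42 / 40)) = 20 / 2209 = 0.01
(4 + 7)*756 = 8316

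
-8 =-8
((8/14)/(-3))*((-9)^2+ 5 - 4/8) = -114/7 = -16.29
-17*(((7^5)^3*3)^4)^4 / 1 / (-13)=48743712134646219881824136104292850948131887863574784708573557916969438250995995676614938297746806256034708842367423018620963527149598323539246199121536906956907950501420965698810554126530623833012115221031202257 / 13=3749516318049709221678780000000000000000000000000000000000000000000000000000000000000000000000000000000000000000000000000000000000000000000000000000000000000000000000000000000000000000000000000000000000000000000.00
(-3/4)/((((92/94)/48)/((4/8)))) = -423/23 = -18.39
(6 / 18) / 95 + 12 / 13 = 3433 / 3705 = 0.93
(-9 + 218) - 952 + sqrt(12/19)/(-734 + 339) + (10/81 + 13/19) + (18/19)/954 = -60538321/81567 - 2*sqrt(57)/7505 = -742.19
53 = 53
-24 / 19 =-1.26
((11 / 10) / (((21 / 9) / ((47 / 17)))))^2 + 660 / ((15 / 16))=999340001 / 1416100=705.70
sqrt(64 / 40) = 2 * sqrt(10) / 5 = 1.26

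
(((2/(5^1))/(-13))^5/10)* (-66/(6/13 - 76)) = -528/219116421875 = -0.00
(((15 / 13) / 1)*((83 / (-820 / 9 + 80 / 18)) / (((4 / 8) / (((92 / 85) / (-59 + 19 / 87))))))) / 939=498249 / 11496898465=0.00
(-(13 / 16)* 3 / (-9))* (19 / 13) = 19 / 48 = 0.40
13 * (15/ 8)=195/ 8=24.38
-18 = -18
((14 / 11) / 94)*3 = 21 / 517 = 0.04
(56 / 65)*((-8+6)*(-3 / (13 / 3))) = 1008 / 845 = 1.19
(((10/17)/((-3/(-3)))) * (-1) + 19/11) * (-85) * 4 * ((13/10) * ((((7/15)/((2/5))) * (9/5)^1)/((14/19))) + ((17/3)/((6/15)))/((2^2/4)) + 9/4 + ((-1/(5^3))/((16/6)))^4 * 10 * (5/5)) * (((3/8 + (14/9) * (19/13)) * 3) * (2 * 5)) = -1062478328542770187/1716000000000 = -619159.87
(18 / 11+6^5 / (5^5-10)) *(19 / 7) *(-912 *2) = -4907497536 / 239855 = -20460.27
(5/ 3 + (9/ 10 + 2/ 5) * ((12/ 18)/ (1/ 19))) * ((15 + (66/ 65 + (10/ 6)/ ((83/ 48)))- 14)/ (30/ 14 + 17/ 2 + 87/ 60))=122411968/ 27401205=4.47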